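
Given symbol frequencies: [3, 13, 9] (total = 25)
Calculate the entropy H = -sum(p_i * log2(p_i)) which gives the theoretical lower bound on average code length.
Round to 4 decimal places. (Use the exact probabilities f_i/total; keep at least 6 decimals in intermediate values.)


Per-symbol terms -p_i * log2(p_i) with p_i = f_i/25:
  p = 3/25 = 0.120000: log2(p) = -3.058894, -p*log2(p) = 0.367067
  p = 13/25 = 0.520000: log2(p) = -0.943416, -p*log2(p) = 0.490577
  p = 9/25 = 0.360000: log2(p) = -1.473931, -p*log2(p) = 0.530615
H = 0.367067 + 0.490577 + 0.530615 = 1.388259

H = 1.3883 bits/symbol


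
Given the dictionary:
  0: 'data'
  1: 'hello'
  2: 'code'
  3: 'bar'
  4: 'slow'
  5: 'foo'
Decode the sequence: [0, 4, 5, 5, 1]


Look up each index in the dictionary:
  0 -> 'data'
  4 -> 'slow'
  5 -> 'foo'
  5 -> 'foo'
  1 -> 'hello'

Decoded: "data slow foo foo hello"


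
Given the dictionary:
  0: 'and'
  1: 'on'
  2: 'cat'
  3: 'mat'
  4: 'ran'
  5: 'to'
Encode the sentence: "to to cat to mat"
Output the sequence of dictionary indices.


Look up each word in the dictionary:
  'to' -> 5
  'to' -> 5
  'cat' -> 2
  'to' -> 5
  'mat' -> 3

Encoded: [5, 5, 2, 5, 3]


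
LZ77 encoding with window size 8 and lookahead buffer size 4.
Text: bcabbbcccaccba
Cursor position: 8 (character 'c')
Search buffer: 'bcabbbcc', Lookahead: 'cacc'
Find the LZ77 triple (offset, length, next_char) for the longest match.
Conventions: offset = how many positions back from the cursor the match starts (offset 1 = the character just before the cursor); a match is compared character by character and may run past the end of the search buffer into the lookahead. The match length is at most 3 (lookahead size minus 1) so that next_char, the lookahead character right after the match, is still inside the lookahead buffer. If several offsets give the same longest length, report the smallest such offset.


Try each offset into the search buffer:
  offset=1 (pos 7, char 'c'): match length 1
  offset=2 (pos 6, char 'c'): match length 1
  offset=3 (pos 5, char 'b'): match length 0
  offset=4 (pos 4, char 'b'): match length 0
  offset=5 (pos 3, char 'b'): match length 0
  offset=6 (pos 2, char 'a'): match length 0
  offset=7 (pos 1, char 'c'): match length 2
  offset=8 (pos 0, char 'b'): match length 0
Longest match has length 2 at offset 7.
next_char = character at position 8 + 2 = 10 -> 'c'

Best match: offset=7, length=2 (matching 'ca' starting at position 1)
LZ77 triple: (7, 2, 'c')


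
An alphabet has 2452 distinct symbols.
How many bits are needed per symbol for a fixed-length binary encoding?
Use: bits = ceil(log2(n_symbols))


log2(2452) = 11.2597
Bracket: 2^11 = 2048 < 2452 <= 2^12 = 4096
So ceil(log2(2452)) = 12

bits = ceil(log2(2452)) = ceil(11.2597) = 12 bits


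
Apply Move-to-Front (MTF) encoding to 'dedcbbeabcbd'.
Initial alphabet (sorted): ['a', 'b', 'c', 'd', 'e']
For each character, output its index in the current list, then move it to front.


MTF encoding:
'd': index 3 in ['a', 'b', 'c', 'd', 'e'] -> ['d', 'a', 'b', 'c', 'e']
'e': index 4 in ['d', 'a', 'b', 'c', 'e'] -> ['e', 'd', 'a', 'b', 'c']
'd': index 1 in ['e', 'd', 'a', 'b', 'c'] -> ['d', 'e', 'a', 'b', 'c']
'c': index 4 in ['d', 'e', 'a', 'b', 'c'] -> ['c', 'd', 'e', 'a', 'b']
'b': index 4 in ['c', 'd', 'e', 'a', 'b'] -> ['b', 'c', 'd', 'e', 'a']
'b': index 0 in ['b', 'c', 'd', 'e', 'a'] -> ['b', 'c', 'd', 'e', 'a']
'e': index 3 in ['b', 'c', 'd', 'e', 'a'] -> ['e', 'b', 'c', 'd', 'a']
'a': index 4 in ['e', 'b', 'c', 'd', 'a'] -> ['a', 'e', 'b', 'c', 'd']
'b': index 2 in ['a', 'e', 'b', 'c', 'd'] -> ['b', 'a', 'e', 'c', 'd']
'c': index 3 in ['b', 'a', 'e', 'c', 'd'] -> ['c', 'b', 'a', 'e', 'd']
'b': index 1 in ['c', 'b', 'a', 'e', 'd'] -> ['b', 'c', 'a', 'e', 'd']
'd': index 4 in ['b', 'c', 'a', 'e', 'd'] -> ['d', 'b', 'c', 'a', 'e']


Output: [3, 4, 1, 4, 4, 0, 3, 4, 2, 3, 1, 4]


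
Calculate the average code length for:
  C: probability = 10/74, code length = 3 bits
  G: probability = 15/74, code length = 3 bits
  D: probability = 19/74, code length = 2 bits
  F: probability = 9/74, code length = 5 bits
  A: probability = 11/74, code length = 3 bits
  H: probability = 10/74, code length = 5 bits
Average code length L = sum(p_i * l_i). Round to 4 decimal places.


Weighted contributions p_i * l_i:
  C: (10/74) * 3 = 30/74
  G: (15/74) * 3 = 45/74
  D: (19/74) * 2 = 38/74
  F: (9/74) * 5 = 45/74
  A: (11/74) * 3 = 33/74
  H: (10/74) * 5 = 50/74
Sum = (30 + 45 + 38 + 45 + 33 + 50)/74 = 241/74

L = 241/74 = 3.2568 bits/symbol


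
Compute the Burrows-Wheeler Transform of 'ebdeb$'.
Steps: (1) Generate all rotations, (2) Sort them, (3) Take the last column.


Rotations (sorted):
  0: $ebdeb -> last char: b
  1: b$ebde -> last char: e
  2: bdeb$e -> last char: e
  3: deb$eb -> last char: b
  4: eb$ebd -> last char: d
  5: ebdeb$ -> last char: $


BWT = beebd$


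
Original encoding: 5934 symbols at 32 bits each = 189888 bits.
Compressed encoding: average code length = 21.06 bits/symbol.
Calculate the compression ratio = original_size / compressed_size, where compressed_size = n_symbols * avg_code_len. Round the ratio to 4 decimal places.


original_size = n_symbols * orig_bits = 5934 * 32 = 189888 bits
compressed_size = n_symbols * avg_code_len = 5934 * 21.06 = 124970.04 bits
ratio = original_size / compressed_size = 189888 / 124970.04 = 1.5195

Compression ratio = 1.5195


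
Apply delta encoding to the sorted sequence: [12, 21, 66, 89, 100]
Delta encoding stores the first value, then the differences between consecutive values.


First value: 12
Deltas:
  21 - 12 = 9
  66 - 21 = 45
  89 - 66 = 23
  100 - 89 = 11


Delta encoded: [12, 9, 45, 23, 11]


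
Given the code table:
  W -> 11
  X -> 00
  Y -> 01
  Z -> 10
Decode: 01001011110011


Decoding:
01 -> Y
00 -> X
10 -> Z
11 -> W
11 -> W
00 -> X
11 -> W


Result: YXZWWXW


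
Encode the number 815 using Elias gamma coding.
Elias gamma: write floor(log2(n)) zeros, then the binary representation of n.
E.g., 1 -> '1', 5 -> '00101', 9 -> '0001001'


num_bits = floor(log2(815)) + 1 = 10
leading_zeros = num_bits - 1 = 9
binary(815) = 1100101111

Elias gamma(815) = '000000000' + '1100101111' = 0000000001100101111 (19 bits)


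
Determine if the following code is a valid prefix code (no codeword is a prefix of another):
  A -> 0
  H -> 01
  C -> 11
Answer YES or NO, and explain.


Checking each pair (does one codeword prefix another?):
  A='0' vs H='01': prefix -- VIOLATION

NO -- this is NOT a valid prefix code. A (0) is a prefix of H (01).


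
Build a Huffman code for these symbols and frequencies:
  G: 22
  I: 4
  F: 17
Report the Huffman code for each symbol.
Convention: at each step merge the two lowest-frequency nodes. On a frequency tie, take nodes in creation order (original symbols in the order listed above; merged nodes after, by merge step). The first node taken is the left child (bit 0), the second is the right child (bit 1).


Huffman tree construction:
Step 1: Merge I(4) + F(17) = 21
Step 2: Merge (I+F)(21) + G(22) = 43
Read each symbol's code off the tree from the root (left child = 0, right child = 1).

Codes:
  G: 1 (length 1)
  I: 00 (length 2)
  F: 01 (length 2)
Average code length: 64/43 = 1.4884 bits/symbol


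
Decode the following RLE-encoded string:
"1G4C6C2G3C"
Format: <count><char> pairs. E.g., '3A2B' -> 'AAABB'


Expanding each <count><char> pair:
  1G -> 'G'
  4C -> 'CCCC'
  6C -> 'CCCCCC'
  2G -> 'GG'
  3C -> 'CCC'

Decoded = GCCCCCCCCCCGGCCC


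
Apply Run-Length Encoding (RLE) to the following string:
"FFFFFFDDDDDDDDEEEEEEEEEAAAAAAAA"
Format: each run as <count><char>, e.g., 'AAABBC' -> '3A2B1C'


Scanning runs left to right:
  i=0: run of 'F' x 6 -> '6F'
  i=6: run of 'D' x 8 -> '8D'
  i=14: run of 'E' x 9 -> '9E'
  i=23: run of 'A' x 8 -> '8A'

RLE = 6F8D9E8A


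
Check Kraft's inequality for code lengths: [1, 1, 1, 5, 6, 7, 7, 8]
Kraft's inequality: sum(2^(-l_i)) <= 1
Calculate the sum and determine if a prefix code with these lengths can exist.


Sum = 2^(-1) + 2^(-1) + 2^(-1) + 2^(-5) + 2^(-6) + 2^(-7) + 2^(-7) + 2^(-8)
    = 0.5 + 0.5 + 0.5 + 0.03125 + 0.015625 + 0.0078125 + 0.0078125 + 0.00390625
    = 401/256 = 1.56640625
Since 1.56640625 > 1, Kraft's inequality is NOT satisfied.
A prefix code with these lengths CANNOT exist.

Kraft sum = 1.56640625. Not satisfied.


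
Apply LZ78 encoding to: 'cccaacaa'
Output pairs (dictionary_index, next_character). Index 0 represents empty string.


LZ78 encoding steps:
Dictionary: {0: ''}
Step 1: w='' (idx 0), next='c' -> output (0, 'c'), add 'c' as idx 1
Step 2: w='c' (idx 1), next='c' -> output (1, 'c'), add 'cc' as idx 2
Step 3: w='' (idx 0), next='a' -> output (0, 'a'), add 'a' as idx 3
Step 4: w='a' (idx 3), next='c' -> output (3, 'c'), add 'ac' as idx 4
Step 5: w='a' (idx 3), next='a' -> output (3, 'a'), add 'aa' as idx 5


Encoded: [(0, 'c'), (1, 'c'), (0, 'a'), (3, 'c'), (3, 'a')]


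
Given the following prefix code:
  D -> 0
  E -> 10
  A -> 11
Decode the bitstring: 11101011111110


Decoding step by step:
Bits 11 -> A
Bits 10 -> E
Bits 10 -> E
Bits 11 -> A
Bits 11 -> A
Bits 11 -> A
Bits 10 -> E


Decoded message: AEEAAAE


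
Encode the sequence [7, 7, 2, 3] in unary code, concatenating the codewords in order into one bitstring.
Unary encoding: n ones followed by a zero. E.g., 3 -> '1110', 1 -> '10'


Encode each number as n ones followed by a terminating 0:
  7 -> 11111110 (8 bits)
  7 -> 11111110 (8 bits)
  2 -> 110 (3 bits)
  3 -> 1110 (4 bits)
Total length = 8 + 8 + 3 + 4 = 23 bits.

Unary([7, 7, 2, 3]) = 11111110111111101101110 (23 bits)


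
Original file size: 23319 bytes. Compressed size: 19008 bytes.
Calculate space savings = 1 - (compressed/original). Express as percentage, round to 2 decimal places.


ratio = compressed/original = 19008/23319 = 0.815129
savings = 1 - ratio = 1 - 0.815129 = 0.184871
as a percentage: 0.184871 * 100 = 18.49%

Space savings = 1 - 19008/23319 = 18.49%


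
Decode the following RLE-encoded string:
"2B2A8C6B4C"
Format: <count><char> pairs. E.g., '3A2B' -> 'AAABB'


Expanding each <count><char> pair:
  2B -> 'BB'
  2A -> 'AA'
  8C -> 'CCCCCCCC'
  6B -> 'BBBBBB'
  4C -> 'CCCC'

Decoded = BBAACCCCCCCCBBBBBBCCCC


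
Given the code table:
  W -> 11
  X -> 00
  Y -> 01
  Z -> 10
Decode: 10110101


Decoding:
10 -> Z
11 -> W
01 -> Y
01 -> Y


Result: ZWYY


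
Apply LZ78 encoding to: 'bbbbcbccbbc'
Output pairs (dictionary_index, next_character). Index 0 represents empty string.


LZ78 encoding steps:
Dictionary: {0: ''}
Step 1: w='' (idx 0), next='b' -> output (0, 'b'), add 'b' as idx 1
Step 2: w='b' (idx 1), next='b' -> output (1, 'b'), add 'bb' as idx 2
Step 3: w='b' (idx 1), next='c' -> output (1, 'c'), add 'bc' as idx 3
Step 4: w='bc' (idx 3), next='c' -> output (3, 'c'), add 'bcc' as idx 4
Step 5: w='bb' (idx 2), next='c' -> output (2, 'c'), add 'bbc' as idx 5


Encoded: [(0, 'b'), (1, 'b'), (1, 'c'), (3, 'c'), (2, 'c')]


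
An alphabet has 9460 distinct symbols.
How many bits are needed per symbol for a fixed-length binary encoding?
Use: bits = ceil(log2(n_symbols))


log2(9460) = 13.2076
Bracket: 2^13 = 8192 < 9460 <= 2^14 = 16384
So ceil(log2(9460)) = 14

bits = ceil(log2(9460)) = ceil(13.2076) = 14 bits


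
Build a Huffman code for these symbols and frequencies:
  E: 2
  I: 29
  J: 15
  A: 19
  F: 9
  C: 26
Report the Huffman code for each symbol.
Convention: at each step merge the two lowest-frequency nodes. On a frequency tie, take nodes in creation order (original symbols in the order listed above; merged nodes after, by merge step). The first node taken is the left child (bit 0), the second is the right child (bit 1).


Huffman tree construction:
Step 1: Merge E(2) + F(9) = 11
Step 2: Merge (E+F)(11) + J(15) = 26
Step 3: Merge A(19) + C(26) = 45
Step 4: Merge ((E+F)+J)(26) + I(29) = 55
Step 5: Merge (A+C)(45) + (((E+F)+J)+I)(55) = 100
Read each symbol's code off the tree from the root (left child = 0, right child = 1).

Codes:
  E: 1000 (length 4)
  I: 11 (length 2)
  J: 101 (length 3)
  A: 00 (length 2)
  F: 1001 (length 4)
  C: 01 (length 2)
Average code length: 237/100 = 2.3700 bits/symbol


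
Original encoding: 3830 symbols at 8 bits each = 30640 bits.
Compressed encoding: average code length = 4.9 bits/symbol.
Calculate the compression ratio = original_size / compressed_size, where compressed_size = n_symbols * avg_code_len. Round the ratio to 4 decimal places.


original_size = n_symbols * orig_bits = 3830 * 8 = 30640 bits
compressed_size = n_symbols * avg_code_len = 3830 * 4.9 = 18767.0 bits
ratio = original_size / compressed_size = 30640 / 18767.0 = 1.6327

Compression ratio = 1.6327


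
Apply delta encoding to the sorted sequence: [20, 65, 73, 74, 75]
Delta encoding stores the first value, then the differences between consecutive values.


First value: 20
Deltas:
  65 - 20 = 45
  73 - 65 = 8
  74 - 73 = 1
  75 - 74 = 1


Delta encoded: [20, 45, 8, 1, 1]


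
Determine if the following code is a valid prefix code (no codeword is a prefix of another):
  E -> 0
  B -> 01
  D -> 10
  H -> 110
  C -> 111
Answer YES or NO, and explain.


Checking each pair (does one codeword prefix another?):
  E='0' vs B='01': prefix -- VIOLATION

NO -- this is NOT a valid prefix code. E (0) is a prefix of B (01).


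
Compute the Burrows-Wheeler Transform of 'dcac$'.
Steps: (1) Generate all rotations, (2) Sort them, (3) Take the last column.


Rotations (sorted):
  0: $dcac -> last char: c
  1: ac$dc -> last char: c
  2: c$dca -> last char: a
  3: cac$d -> last char: d
  4: dcac$ -> last char: $


BWT = ccad$


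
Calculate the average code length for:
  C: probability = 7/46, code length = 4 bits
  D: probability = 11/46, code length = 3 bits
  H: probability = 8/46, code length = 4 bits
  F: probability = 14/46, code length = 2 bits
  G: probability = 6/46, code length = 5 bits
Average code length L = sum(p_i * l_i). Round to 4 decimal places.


Weighted contributions p_i * l_i:
  C: (7/46) * 4 = 28/46
  D: (11/46) * 3 = 33/46
  H: (8/46) * 4 = 32/46
  F: (14/46) * 2 = 28/46
  G: (6/46) * 5 = 30/46
Sum = (28 + 33 + 32 + 28 + 30)/46 = 151/46

L = 151/46 = 3.2826 bits/symbol


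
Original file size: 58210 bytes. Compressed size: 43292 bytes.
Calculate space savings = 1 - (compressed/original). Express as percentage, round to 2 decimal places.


ratio = compressed/original = 43292/58210 = 0.743721
savings = 1 - ratio = 1 - 0.743721 = 0.256279
as a percentage: 0.256279 * 100 = 25.63%

Space savings = 1 - 43292/58210 = 25.63%


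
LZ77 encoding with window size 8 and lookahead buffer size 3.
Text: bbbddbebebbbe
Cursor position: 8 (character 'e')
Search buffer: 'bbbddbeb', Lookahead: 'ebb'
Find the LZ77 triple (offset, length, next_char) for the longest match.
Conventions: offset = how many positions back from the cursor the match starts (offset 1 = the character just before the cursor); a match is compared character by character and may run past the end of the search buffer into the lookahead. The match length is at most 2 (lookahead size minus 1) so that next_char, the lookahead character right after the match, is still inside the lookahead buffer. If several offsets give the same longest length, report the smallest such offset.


Try each offset into the search buffer:
  offset=1 (pos 7, char 'b'): match length 0
  offset=2 (pos 6, char 'e'): match length 2
  offset=3 (pos 5, char 'b'): match length 0
  offset=4 (pos 4, char 'd'): match length 0
  offset=5 (pos 3, char 'd'): match length 0
  offset=6 (pos 2, char 'b'): match length 0
  offset=7 (pos 1, char 'b'): match length 0
  offset=8 (pos 0, char 'b'): match length 0
Longest match has length 2 at offset 2.
next_char = character at position 8 + 2 = 10 -> 'b'

Best match: offset=2, length=2 (matching 'eb' starting at position 6)
LZ77 triple: (2, 2, 'b')


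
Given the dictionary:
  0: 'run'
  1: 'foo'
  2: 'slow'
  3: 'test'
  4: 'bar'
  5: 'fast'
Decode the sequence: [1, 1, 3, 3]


Look up each index in the dictionary:
  1 -> 'foo'
  1 -> 'foo'
  3 -> 'test'
  3 -> 'test'

Decoded: "foo foo test test"


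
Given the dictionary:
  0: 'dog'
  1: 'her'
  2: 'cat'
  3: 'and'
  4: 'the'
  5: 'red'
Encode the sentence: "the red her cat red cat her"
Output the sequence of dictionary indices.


Look up each word in the dictionary:
  'the' -> 4
  'red' -> 5
  'her' -> 1
  'cat' -> 2
  'red' -> 5
  'cat' -> 2
  'her' -> 1

Encoded: [4, 5, 1, 2, 5, 2, 1]


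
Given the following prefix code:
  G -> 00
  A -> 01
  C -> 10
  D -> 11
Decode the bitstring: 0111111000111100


Decoding step by step:
Bits 01 -> A
Bits 11 -> D
Bits 11 -> D
Bits 10 -> C
Bits 00 -> G
Bits 11 -> D
Bits 11 -> D
Bits 00 -> G


Decoded message: ADDCGDDG


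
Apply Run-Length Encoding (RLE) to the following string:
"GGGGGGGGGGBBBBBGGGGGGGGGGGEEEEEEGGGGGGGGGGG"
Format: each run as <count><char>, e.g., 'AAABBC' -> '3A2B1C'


Scanning runs left to right:
  i=0: run of 'G' x 10 -> '10G'
  i=10: run of 'B' x 5 -> '5B'
  i=15: run of 'G' x 11 -> '11G'
  i=26: run of 'E' x 6 -> '6E'
  i=32: run of 'G' x 11 -> '11G'

RLE = 10G5B11G6E11G


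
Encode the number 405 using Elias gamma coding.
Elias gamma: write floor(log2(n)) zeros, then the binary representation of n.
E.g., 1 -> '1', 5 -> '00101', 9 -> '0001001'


num_bits = floor(log2(405)) + 1 = 9
leading_zeros = num_bits - 1 = 8
binary(405) = 110010101

Elias gamma(405) = '00000000' + '110010101' = 00000000110010101 (17 bits)


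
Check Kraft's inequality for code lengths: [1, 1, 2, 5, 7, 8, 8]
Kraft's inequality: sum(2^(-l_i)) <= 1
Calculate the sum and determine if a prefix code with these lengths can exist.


Sum = 2^(-1) + 2^(-1) + 2^(-2) + 2^(-5) + 2^(-7) + 2^(-8) + 2^(-8)
    = 0.5 + 0.5 + 0.25 + 0.03125 + 0.0078125 + 0.00390625 + 0.00390625
    = 332/256 = 1.296875
Since 1.296875 > 1, Kraft's inequality is NOT satisfied.
A prefix code with these lengths CANNOT exist.

Kraft sum = 1.296875. Not satisfied.


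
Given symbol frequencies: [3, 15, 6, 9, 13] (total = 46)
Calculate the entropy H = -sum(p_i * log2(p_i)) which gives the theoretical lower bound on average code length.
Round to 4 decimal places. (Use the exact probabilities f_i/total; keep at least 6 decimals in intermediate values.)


Per-symbol terms -p_i * log2(p_i) with p_i = f_i/46:
  p = 3/46 = 0.065217: log2(p) = -3.938599, -p*log2(p) = 0.256865
  p = 15/46 = 0.326087: log2(p) = -1.616671, -p*log2(p) = 0.527175
  p = 6/46 = 0.130435: log2(p) = -2.938599, -p*log2(p) = 0.383296
  p = 9/46 = 0.195652: log2(p) = -2.353637, -p*log2(p) = 0.460494
  p = 13/46 = 0.282609: log2(p) = -1.823122, -p*log2(p) = 0.515230
H = 0.256865 + 0.527175 + 0.383296 + 0.460494 + 0.515230 = 2.143060

H = 2.1431 bits/symbol


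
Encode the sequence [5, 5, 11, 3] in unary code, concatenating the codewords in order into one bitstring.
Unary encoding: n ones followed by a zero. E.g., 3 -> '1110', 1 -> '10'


Encode each number as n ones followed by a terminating 0:
  5 -> 111110 (6 bits)
  5 -> 111110 (6 bits)
  11 -> 111111111110 (12 bits)
  3 -> 1110 (4 bits)
Total length = 6 + 6 + 12 + 4 = 28 bits.

Unary([5, 5, 11, 3]) = 1111101111101111111111101110 (28 bits)


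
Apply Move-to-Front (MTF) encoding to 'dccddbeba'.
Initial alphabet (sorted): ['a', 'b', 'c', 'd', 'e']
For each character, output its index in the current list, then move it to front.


MTF encoding:
'd': index 3 in ['a', 'b', 'c', 'd', 'e'] -> ['d', 'a', 'b', 'c', 'e']
'c': index 3 in ['d', 'a', 'b', 'c', 'e'] -> ['c', 'd', 'a', 'b', 'e']
'c': index 0 in ['c', 'd', 'a', 'b', 'e'] -> ['c', 'd', 'a', 'b', 'e']
'd': index 1 in ['c', 'd', 'a', 'b', 'e'] -> ['d', 'c', 'a', 'b', 'e']
'd': index 0 in ['d', 'c', 'a', 'b', 'e'] -> ['d', 'c', 'a', 'b', 'e']
'b': index 3 in ['d', 'c', 'a', 'b', 'e'] -> ['b', 'd', 'c', 'a', 'e']
'e': index 4 in ['b', 'd', 'c', 'a', 'e'] -> ['e', 'b', 'd', 'c', 'a']
'b': index 1 in ['e', 'b', 'd', 'c', 'a'] -> ['b', 'e', 'd', 'c', 'a']
'a': index 4 in ['b', 'e', 'd', 'c', 'a'] -> ['a', 'b', 'e', 'd', 'c']


Output: [3, 3, 0, 1, 0, 3, 4, 1, 4]


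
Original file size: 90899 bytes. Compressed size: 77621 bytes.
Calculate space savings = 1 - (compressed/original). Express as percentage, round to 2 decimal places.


ratio = compressed/original = 77621/90899 = 0.853926
savings = 1 - ratio = 1 - 0.853926 = 0.146074
as a percentage: 0.146074 * 100 = 14.61%

Space savings = 1 - 77621/90899 = 14.61%


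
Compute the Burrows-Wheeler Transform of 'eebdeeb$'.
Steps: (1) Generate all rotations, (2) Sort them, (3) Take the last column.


Rotations (sorted):
  0: $eebdeeb -> last char: b
  1: b$eebdee -> last char: e
  2: bdeeb$ee -> last char: e
  3: deeb$eeb -> last char: b
  4: eb$eebde -> last char: e
  5: ebdeeb$e -> last char: e
  6: eeb$eebd -> last char: d
  7: eebdeeb$ -> last char: $


BWT = beebeed$


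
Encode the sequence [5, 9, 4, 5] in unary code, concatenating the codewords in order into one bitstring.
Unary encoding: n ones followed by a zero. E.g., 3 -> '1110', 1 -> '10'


Encode each number as n ones followed by a terminating 0:
  5 -> 111110 (6 bits)
  9 -> 1111111110 (10 bits)
  4 -> 11110 (5 bits)
  5 -> 111110 (6 bits)
Total length = 6 + 10 + 5 + 6 = 27 bits.

Unary([5, 9, 4, 5]) = 111110111111111011110111110 (27 bits)


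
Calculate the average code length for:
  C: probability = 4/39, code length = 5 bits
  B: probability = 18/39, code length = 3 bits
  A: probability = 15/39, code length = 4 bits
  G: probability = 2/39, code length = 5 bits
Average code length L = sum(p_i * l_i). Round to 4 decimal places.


Weighted contributions p_i * l_i:
  C: (4/39) * 5 = 20/39
  B: (18/39) * 3 = 54/39
  A: (15/39) * 4 = 60/39
  G: (2/39) * 5 = 10/39
Sum = (20 + 54 + 60 + 10)/39 = 144/39

L = 144/39 = 3.6923 bits/symbol


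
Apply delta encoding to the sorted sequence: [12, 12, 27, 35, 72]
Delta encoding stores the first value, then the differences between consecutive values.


First value: 12
Deltas:
  12 - 12 = 0
  27 - 12 = 15
  35 - 27 = 8
  72 - 35 = 37


Delta encoded: [12, 0, 15, 8, 37]


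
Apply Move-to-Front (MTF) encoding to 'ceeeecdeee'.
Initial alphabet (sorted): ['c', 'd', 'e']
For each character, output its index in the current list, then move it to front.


MTF encoding:
'c': index 0 in ['c', 'd', 'e'] -> ['c', 'd', 'e']
'e': index 2 in ['c', 'd', 'e'] -> ['e', 'c', 'd']
'e': index 0 in ['e', 'c', 'd'] -> ['e', 'c', 'd']
'e': index 0 in ['e', 'c', 'd'] -> ['e', 'c', 'd']
'e': index 0 in ['e', 'c', 'd'] -> ['e', 'c', 'd']
'c': index 1 in ['e', 'c', 'd'] -> ['c', 'e', 'd']
'd': index 2 in ['c', 'e', 'd'] -> ['d', 'c', 'e']
'e': index 2 in ['d', 'c', 'e'] -> ['e', 'd', 'c']
'e': index 0 in ['e', 'd', 'c'] -> ['e', 'd', 'c']
'e': index 0 in ['e', 'd', 'c'] -> ['e', 'd', 'c']


Output: [0, 2, 0, 0, 0, 1, 2, 2, 0, 0]


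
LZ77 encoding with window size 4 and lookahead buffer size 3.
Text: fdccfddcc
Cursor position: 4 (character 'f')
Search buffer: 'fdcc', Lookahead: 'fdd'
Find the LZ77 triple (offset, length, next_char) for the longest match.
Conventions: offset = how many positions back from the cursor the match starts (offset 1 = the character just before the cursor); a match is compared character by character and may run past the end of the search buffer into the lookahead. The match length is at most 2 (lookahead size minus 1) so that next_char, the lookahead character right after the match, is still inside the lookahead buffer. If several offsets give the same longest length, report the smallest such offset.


Try each offset into the search buffer:
  offset=1 (pos 3, char 'c'): match length 0
  offset=2 (pos 2, char 'c'): match length 0
  offset=3 (pos 1, char 'd'): match length 0
  offset=4 (pos 0, char 'f'): match length 2
Longest match has length 2 at offset 4.
next_char = character at position 4 + 2 = 6 -> 'd'

Best match: offset=4, length=2 (matching 'fd' starting at position 0)
LZ77 triple: (4, 2, 'd')


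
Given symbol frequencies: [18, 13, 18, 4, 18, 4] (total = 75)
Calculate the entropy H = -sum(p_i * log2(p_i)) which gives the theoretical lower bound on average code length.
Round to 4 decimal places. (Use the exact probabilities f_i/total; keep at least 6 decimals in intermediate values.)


Per-symbol terms -p_i * log2(p_i) with p_i = f_i/75:
  p = 18/75 = 0.240000: log2(p) = -2.058894, -p*log2(p) = 0.494134
  p = 13/75 = 0.173333: log2(p) = -2.528379, -p*log2(p) = 0.438252
  p = 18/75 = 0.240000: log2(p) = -2.058894, -p*log2(p) = 0.494134
  p = 4/75 = 0.053333: log2(p) = -4.228819, -p*log2(p) = 0.225537
  p = 18/75 = 0.240000: log2(p) = -2.058894, -p*log2(p) = 0.494134
  p = 4/75 = 0.053333: log2(p) = -4.228819, -p*log2(p) = 0.225537
H = 0.494134 + 0.438252 + 0.494134 + 0.225537 + 0.494134 + 0.225537 = 2.371728

H = 2.3717 bits/symbol


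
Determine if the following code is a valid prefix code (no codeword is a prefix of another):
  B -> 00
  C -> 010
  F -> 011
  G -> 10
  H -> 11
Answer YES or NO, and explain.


Checking each pair (does one codeword prefix another?):
  B='00' vs C='010': no prefix
  B='00' vs F='011': no prefix
  B='00' vs G='10': no prefix
  B='00' vs H='11': no prefix
  C='010' vs B='00': no prefix
  C='010' vs F='011': no prefix
  C='010' vs G='10': no prefix
  C='010' vs H='11': no prefix
  F='011' vs B='00': no prefix
  F='011' vs C='010': no prefix
  F='011' vs G='10': no prefix
  F='011' vs H='11': no prefix
  G='10' vs B='00': no prefix
  G='10' vs C='010': no prefix
  G='10' vs F='011': no prefix
  G='10' vs H='11': no prefix
  H='11' vs B='00': no prefix
  H='11' vs C='010': no prefix
  H='11' vs F='011': no prefix
  H='11' vs G='10': no prefix
No violation found over all pairs.

YES -- this is a valid prefix code. No codeword is a prefix of any other codeword.


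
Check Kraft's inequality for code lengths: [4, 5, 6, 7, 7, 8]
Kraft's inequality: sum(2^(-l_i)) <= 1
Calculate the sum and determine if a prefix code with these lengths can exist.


Sum = 2^(-4) + 2^(-5) + 2^(-6) + 2^(-7) + 2^(-7) + 2^(-8)
    = 0.0625 + 0.03125 + 0.015625 + 0.0078125 + 0.0078125 + 0.00390625
    = 33/256 = 0.12890625
Since 0.12890625 <= 1, Kraft's inequality IS satisfied.
A prefix code with these lengths CAN exist.

Kraft sum = 0.12890625. Satisfied.


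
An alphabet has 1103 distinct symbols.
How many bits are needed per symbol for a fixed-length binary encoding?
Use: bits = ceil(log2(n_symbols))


log2(1103) = 10.1072
Bracket: 2^10 = 1024 < 1103 <= 2^11 = 2048
So ceil(log2(1103)) = 11

bits = ceil(log2(1103)) = ceil(10.1072) = 11 bits


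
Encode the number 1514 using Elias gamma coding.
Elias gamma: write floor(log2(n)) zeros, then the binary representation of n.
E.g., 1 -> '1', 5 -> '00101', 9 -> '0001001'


num_bits = floor(log2(1514)) + 1 = 11
leading_zeros = num_bits - 1 = 10
binary(1514) = 10111101010

Elias gamma(1514) = '0000000000' + '10111101010' = 000000000010111101010 (21 bits)


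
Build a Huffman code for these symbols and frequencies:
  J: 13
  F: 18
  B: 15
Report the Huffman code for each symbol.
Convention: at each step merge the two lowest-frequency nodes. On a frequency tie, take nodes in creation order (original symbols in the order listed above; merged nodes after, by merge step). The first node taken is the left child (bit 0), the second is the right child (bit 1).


Huffman tree construction:
Step 1: Merge J(13) + B(15) = 28
Step 2: Merge F(18) + (J+B)(28) = 46
Read each symbol's code off the tree from the root (left child = 0, right child = 1).

Codes:
  J: 10 (length 2)
  F: 0 (length 1)
  B: 11 (length 2)
Average code length: 74/46 = 1.6087 bits/symbol


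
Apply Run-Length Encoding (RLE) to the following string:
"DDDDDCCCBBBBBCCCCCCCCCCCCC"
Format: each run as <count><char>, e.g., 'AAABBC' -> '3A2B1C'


Scanning runs left to right:
  i=0: run of 'D' x 5 -> '5D'
  i=5: run of 'C' x 3 -> '3C'
  i=8: run of 'B' x 5 -> '5B'
  i=13: run of 'C' x 13 -> '13C'

RLE = 5D3C5B13C


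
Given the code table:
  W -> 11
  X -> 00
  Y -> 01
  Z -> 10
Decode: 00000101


Decoding:
00 -> X
00 -> X
01 -> Y
01 -> Y


Result: XXYY


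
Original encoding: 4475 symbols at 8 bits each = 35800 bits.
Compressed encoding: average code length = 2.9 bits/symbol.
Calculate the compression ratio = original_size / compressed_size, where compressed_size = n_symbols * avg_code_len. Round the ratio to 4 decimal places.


original_size = n_symbols * orig_bits = 4475 * 8 = 35800 bits
compressed_size = n_symbols * avg_code_len = 4475 * 2.9 = 12977.5 bits
ratio = original_size / compressed_size = 35800 / 12977.5 = 2.7586

Compression ratio = 2.7586


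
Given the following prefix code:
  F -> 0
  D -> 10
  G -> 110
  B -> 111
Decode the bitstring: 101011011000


Decoding step by step:
Bits 10 -> D
Bits 10 -> D
Bits 110 -> G
Bits 110 -> G
Bits 0 -> F
Bits 0 -> F


Decoded message: DDGGFF


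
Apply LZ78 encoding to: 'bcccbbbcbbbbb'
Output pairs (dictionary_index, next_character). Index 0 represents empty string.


LZ78 encoding steps:
Dictionary: {0: ''}
Step 1: w='' (idx 0), next='b' -> output (0, 'b'), add 'b' as idx 1
Step 2: w='' (idx 0), next='c' -> output (0, 'c'), add 'c' as idx 2
Step 3: w='c' (idx 2), next='c' -> output (2, 'c'), add 'cc' as idx 3
Step 4: w='b' (idx 1), next='b' -> output (1, 'b'), add 'bb' as idx 4
Step 5: w='b' (idx 1), next='c' -> output (1, 'c'), add 'bc' as idx 5
Step 6: w='bb' (idx 4), next='b' -> output (4, 'b'), add 'bbb' as idx 6
Step 7: w='bb' (idx 4), end of input -> output (4, '')


Encoded: [(0, 'b'), (0, 'c'), (2, 'c'), (1, 'b'), (1, 'c'), (4, 'b'), (4, '')]


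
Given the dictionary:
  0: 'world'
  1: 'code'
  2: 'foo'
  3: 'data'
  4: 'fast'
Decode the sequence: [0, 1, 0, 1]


Look up each index in the dictionary:
  0 -> 'world'
  1 -> 'code'
  0 -> 'world'
  1 -> 'code'

Decoded: "world code world code"


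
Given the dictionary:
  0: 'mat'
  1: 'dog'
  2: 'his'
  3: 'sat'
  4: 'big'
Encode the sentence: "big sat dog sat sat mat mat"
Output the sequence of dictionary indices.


Look up each word in the dictionary:
  'big' -> 4
  'sat' -> 3
  'dog' -> 1
  'sat' -> 3
  'sat' -> 3
  'mat' -> 0
  'mat' -> 0

Encoded: [4, 3, 1, 3, 3, 0, 0]


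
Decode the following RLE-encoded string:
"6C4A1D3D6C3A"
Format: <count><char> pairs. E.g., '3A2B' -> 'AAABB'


Expanding each <count><char> pair:
  6C -> 'CCCCCC'
  4A -> 'AAAA'
  1D -> 'D'
  3D -> 'DDD'
  6C -> 'CCCCCC'
  3A -> 'AAA'

Decoded = CCCCCCAAAADDDDCCCCCCAAA


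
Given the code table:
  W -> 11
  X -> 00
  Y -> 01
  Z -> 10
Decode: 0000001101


Decoding:
00 -> X
00 -> X
00 -> X
11 -> W
01 -> Y


Result: XXXWY


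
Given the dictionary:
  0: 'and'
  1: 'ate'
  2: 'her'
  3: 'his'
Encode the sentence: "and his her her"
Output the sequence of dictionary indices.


Look up each word in the dictionary:
  'and' -> 0
  'his' -> 3
  'her' -> 2
  'her' -> 2

Encoded: [0, 3, 2, 2]


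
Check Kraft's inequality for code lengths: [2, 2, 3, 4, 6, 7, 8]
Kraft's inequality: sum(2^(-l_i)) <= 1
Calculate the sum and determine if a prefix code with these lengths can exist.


Sum = 2^(-2) + 2^(-2) + 2^(-3) + 2^(-4) + 2^(-6) + 2^(-7) + 2^(-8)
    = 0.25 + 0.25 + 0.125 + 0.0625 + 0.015625 + 0.0078125 + 0.00390625
    = 183/256 = 0.71484375
Since 0.71484375 <= 1, Kraft's inequality IS satisfied.
A prefix code with these lengths CAN exist.

Kraft sum = 0.71484375. Satisfied.


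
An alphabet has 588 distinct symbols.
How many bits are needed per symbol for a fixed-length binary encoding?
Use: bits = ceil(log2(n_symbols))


log2(588) = 9.1997
Bracket: 2^9 = 512 < 588 <= 2^10 = 1024
So ceil(log2(588)) = 10

bits = ceil(log2(588)) = ceil(9.1997) = 10 bits


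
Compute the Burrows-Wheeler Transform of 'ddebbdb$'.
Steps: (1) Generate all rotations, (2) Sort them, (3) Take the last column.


Rotations (sorted):
  0: $ddebbdb -> last char: b
  1: b$ddebbd -> last char: d
  2: bbdb$dde -> last char: e
  3: bdb$ddeb -> last char: b
  4: db$ddebb -> last char: b
  5: ddebbdb$ -> last char: $
  6: debbdb$d -> last char: d
  7: ebbdb$dd -> last char: d


BWT = bdebb$dd


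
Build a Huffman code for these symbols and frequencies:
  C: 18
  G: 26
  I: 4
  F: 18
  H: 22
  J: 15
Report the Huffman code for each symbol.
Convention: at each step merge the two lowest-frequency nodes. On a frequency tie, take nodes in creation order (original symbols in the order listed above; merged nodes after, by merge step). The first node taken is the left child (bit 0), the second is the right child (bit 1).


Huffman tree construction:
Step 1: Merge I(4) + J(15) = 19
Step 2: Merge C(18) + F(18) = 36
Step 3: Merge (I+J)(19) + H(22) = 41
Step 4: Merge G(26) + (C+F)(36) = 62
Step 5: Merge ((I+J)+H)(41) + (G+(C+F))(62) = 103
Read each symbol's code off the tree from the root (left child = 0, right child = 1).

Codes:
  C: 110 (length 3)
  G: 10 (length 2)
  I: 000 (length 3)
  F: 111 (length 3)
  H: 01 (length 2)
  J: 001 (length 3)
Average code length: 261/103 = 2.5340 bits/symbol


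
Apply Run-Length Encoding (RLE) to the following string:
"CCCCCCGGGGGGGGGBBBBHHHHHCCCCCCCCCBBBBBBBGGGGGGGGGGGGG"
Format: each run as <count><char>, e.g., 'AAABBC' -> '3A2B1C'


Scanning runs left to right:
  i=0: run of 'C' x 6 -> '6C'
  i=6: run of 'G' x 9 -> '9G'
  i=15: run of 'B' x 4 -> '4B'
  i=19: run of 'H' x 5 -> '5H'
  i=24: run of 'C' x 9 -> '9C'
  i=33: run of 'B' x 7 -> '7B'
  i=40: run of 'G' x 13 -> '13G'

RLE = 6C9G4B5H9C7B13G


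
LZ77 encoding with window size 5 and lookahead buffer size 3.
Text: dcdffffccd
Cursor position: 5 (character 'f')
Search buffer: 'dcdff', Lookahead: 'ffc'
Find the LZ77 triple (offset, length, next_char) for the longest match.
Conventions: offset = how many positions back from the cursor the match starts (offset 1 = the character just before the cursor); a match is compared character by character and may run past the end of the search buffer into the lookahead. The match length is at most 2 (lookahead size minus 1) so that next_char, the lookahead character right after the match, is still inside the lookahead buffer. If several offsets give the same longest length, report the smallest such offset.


Try each offset into the search buffer:
  offset=1 (pos 4, char 'f'): match length 2
  offset=2 (pos 3, char 'f'): match length 2
  offset=3 (pos 2, char 'd'): match length 0
  offset=4 (pos 1, char 'c'): match length 0
  offset=5 (pos 0, char 'd'): match length 0
Longest match has length 2, found at offsets 1, 2; take the smallest, offset 1.
next_char = character at position 5 + 2 = 7 -> 'c'

Best match: offset=1, length=2 (matching 'ff' starting at position 4)
LZ77 triple: (1, 2, 'c')


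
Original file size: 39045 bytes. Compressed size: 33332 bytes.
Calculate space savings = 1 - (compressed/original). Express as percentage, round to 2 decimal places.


ratio = compressed/original = 33332/39045 = 0.853682
savings = 1 - ratio = 1 - 0.853682 = 0.146318
as a percentage: 0.146318 * 100 = 14.63%

Space savings = 1 - 33332/39045 = 14.63%


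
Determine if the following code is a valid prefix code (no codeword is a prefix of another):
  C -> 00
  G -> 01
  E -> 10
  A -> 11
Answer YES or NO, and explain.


Checking each pair (does one codeword prefix another?):
  C='00' vs G='01': no prefix
  C='00' vs E='10': no prefix
  C='00' vs A='11': no prefix
  G='01' vs C='00': no prefix
  G='01' vs E='10': no prefix
  G='01' vs A='11': no prefix
  E='10' vs C='00': no prefix
  E='10' vs G='01': no prefix
  E='10' vs A='11': no prefix
  A='11' vs C='00': no prefix
  A='11' vs G='01': no prefix
  A='11' vs E='10': no prefix
No violation found over all pairs.

YES -- this is a valid prefix code. No codeword is a prefix of any other codeword.


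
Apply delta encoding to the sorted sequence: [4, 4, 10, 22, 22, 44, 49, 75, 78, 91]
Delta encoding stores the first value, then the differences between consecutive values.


First value: 4
Deltas:
  4 - 4 = 0
  10 - 4 = 6
  22 - 10 = 12
  22 - 22 = 0
  44 - 22 = 22
  49 - 44 = 5
  75 - 49 = 26
  78 - 75 = 3
  91 - 78 = 13


Delta encoded: [4, 0, 6, 12, 0, 22, 5, 26, 3, 13]


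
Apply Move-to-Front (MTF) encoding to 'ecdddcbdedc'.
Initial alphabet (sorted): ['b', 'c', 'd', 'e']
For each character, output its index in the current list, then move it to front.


MTF encoding:
'e': index 3 in ['b', 'c', 'd', 'e'] -> ['e', 'b', 'c', 'd']
'c': index 2 in ['e', 'b', 'c', 'd'] -> ['c', 'e', 'b', 'd']
'd': index 3 in ['c', 'e', 'b', 'd'] -> ['d', 'c', 'e', 'b']
'd': index 0 in ['d', 'c', 'e', 'b'] -> ['d', 'c', 'e', 'b']
'd': index 0 in ['d', 'c', 'e', 'b'] -> ['d', 'c', 'e', 'b']
'c': index 1 in ['d', 'c', 'e', 'b'] -> ['c', 'd', 'e', 'b']
'b': index 3 in ['c', 'd', 'e', 'b'] -> ['b', 'c', 'd', 'e']
'd': index 2 in ['b', 'c', 'd', 'e'] -> ['d', 'b', 'c', 'e']
'e': index 3 in ['d', 'b', 'c', 'e'] -> ['e', 'd', 'b', 'c']
'd': index 1 in ['e', 'd', 'b', 'c'] -> ['d', 'e', 'b', 'c']
'c': index 3 in ['d', 'e', 'b', 'c'] -> ['c', 'd', 'e', 'b']


Output: [3, 2, 3, 0, 0, 1, 3, 2, 3, 1, 3]


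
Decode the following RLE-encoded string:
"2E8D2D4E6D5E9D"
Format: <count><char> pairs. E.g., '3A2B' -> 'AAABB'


Expanding each <count><char> pair:
  2E -> 'EE'
  8D -> 'DDDDDDDD'
  2D -> 'DD'
  4E -> 'EEEE'
  6D -> 'DDDDDD'
  5E -> 'EEEEE'
  9D -> 'DDDDDDDDD'

Decoded = EEDDDDDDDDDDEEEEDDDDDDEEEEEDDDDDDDDD


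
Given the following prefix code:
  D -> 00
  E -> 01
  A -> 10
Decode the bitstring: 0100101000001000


Decoding step by step:
Bits 01 -> E
Bits 00 -> D
Bits 10 -> A
Bits 10 -> A
Bits 00 -> D
Bits 00 -> D
Bits 10 -> A
Bits 00 -> D


Decoded message: EDAADDAD


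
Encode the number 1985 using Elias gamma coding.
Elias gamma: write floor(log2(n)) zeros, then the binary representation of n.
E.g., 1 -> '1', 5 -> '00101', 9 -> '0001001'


num_bits = floor(log2(1985)) + 1 = 11
leading_zeros = num_bits - 1 = 10
binary(1985) = 11111000001

Elias gamma(1985) = '0000000000' + '11111000001' = 000000000011111000001 (21 bits)


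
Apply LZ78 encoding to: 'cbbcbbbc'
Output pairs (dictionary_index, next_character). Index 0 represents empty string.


LZ78 encoding steps:
Dictionary: {0: ''}
Step 1: w='' (idx 0), next='c' -> output (0, 'c'), add 'c' as idx 1
Step 2: w='' (idx 0), next='b' -> output (0, 'b'), add 'b' as idx 2
Step 3: w='b' (idx 2), next='c' -> output (2, 'c'), add 'bc' as idx 3
Step 4: w='b' (idx 2), next='b' -> output (2, 'b'), add 'bb' as idx 4
Step 5: w='bc' (idx 3), end of input -> output (3, '')


Encoded: [(0, 'c'), (0, 'b'), (2, 'c'), (2, 'b'), (3, '')]


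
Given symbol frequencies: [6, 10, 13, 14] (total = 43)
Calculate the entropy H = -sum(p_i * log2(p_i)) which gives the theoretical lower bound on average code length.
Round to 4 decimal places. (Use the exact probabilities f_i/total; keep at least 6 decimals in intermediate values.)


Per-symbol terms -p_i * log2(p_i) with p_i = f_i/43:
  p = 6/43 = 0.139535: log2(p) = -2.841302, -p*log2(p) = 0.396461
  p = 10/43 = 0.232558: log2(p) = -2.104337, -p*log2(p) = 0.489381
  p = 13/43 = 0.302326: log2(p) = -1.725825, -p*log2(p) = 0.521761
  p = 14/43 = 0.325581: log2(p) = -1.618910, -p*log2(p) = 0.527087
H = 0.396461 + 0.489381 + 0.521761 + 0.527087 = 1.934690

H = 1.9347 bits/symbol


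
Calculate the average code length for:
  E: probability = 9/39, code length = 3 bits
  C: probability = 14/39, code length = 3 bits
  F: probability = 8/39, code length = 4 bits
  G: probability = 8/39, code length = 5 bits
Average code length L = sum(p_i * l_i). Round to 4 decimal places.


Weighted contributions p_i * l_i:
  E: (9/39) * 3 = 27/39
  C: (14/39) * 3 = 42/39
  F: (8/39) * 4 = 32/39
  G: (8/39) * 5 = 40/39
Sum = (27 + 42 + 32 + 40)/39 = 141/39

L = 141/39 = 3.6154 bits/symbol


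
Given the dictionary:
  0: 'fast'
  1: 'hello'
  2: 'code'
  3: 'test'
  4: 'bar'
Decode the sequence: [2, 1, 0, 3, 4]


Look up each index in the dictionary:
  2 -> 'code'
  1 -> 'hello'
  0 -> 'fast'
  3 -> 'test'
  4 -> 'bar'

Decoded: "code hello fast test bar"


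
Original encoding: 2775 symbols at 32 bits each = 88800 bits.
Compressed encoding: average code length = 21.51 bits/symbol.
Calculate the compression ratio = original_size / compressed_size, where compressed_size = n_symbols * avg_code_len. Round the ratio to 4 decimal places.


original_size = n_symbols * orig_bits = 2775 * 32 = 88800 bits
compressed_size = n_symbols * avg_code_len = 2775 * 21.51 = 59690.25 bits
ratio = original_size / compressed_size = 88800 / 59690.25 = 1.4877

Compression ratio = 1.4877
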